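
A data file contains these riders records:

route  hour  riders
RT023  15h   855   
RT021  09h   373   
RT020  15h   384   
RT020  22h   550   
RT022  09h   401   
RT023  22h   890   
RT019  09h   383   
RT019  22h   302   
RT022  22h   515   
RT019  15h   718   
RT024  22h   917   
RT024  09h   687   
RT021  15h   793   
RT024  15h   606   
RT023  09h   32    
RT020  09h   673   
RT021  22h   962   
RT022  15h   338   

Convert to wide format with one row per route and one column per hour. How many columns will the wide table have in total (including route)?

4

1 column for route plus 3 distinct hour values → 4 columns.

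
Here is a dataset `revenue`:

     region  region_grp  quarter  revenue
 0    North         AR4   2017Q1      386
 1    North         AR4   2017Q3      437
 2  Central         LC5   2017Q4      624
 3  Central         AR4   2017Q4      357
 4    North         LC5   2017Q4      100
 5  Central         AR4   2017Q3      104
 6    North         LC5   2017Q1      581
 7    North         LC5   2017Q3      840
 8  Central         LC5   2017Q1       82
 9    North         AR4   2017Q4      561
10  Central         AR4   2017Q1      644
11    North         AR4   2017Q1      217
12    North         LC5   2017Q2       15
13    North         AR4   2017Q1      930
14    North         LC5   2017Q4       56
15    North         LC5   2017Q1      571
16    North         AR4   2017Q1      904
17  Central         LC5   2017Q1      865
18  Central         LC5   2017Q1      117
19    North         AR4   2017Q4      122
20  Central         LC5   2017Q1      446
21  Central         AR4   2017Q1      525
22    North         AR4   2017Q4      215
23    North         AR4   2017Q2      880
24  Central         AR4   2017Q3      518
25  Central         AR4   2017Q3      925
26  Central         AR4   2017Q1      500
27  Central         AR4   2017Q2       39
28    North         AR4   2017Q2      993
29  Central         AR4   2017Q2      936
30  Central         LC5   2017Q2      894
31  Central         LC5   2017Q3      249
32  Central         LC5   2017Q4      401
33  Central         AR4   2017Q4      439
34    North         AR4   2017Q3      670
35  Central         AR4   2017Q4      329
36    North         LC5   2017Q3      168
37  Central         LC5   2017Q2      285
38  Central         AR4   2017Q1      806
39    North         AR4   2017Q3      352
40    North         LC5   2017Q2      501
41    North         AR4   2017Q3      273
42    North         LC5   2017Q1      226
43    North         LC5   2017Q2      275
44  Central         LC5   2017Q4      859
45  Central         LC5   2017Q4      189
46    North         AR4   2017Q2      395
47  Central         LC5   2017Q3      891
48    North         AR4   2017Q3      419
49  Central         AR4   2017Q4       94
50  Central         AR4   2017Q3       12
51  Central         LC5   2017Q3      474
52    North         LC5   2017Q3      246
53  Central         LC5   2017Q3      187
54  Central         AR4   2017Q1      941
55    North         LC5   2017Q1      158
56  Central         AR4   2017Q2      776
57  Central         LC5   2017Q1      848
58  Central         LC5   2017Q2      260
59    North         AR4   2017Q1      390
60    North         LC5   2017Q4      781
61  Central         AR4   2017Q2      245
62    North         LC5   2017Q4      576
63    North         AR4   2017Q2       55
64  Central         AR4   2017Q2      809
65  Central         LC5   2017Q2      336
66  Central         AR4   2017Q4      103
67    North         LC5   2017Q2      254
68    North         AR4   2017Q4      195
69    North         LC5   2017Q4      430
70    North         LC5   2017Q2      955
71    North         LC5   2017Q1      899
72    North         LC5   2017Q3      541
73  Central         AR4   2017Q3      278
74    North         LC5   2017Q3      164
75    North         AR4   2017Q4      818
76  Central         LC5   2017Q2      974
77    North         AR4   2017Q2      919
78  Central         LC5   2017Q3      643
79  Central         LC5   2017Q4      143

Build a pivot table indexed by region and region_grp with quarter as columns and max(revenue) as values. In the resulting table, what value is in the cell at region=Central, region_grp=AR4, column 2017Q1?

Rows with region=Central, region_grp=AR4 and quarter=2017Q1: revenue values are 644, 525, 500, 806, 941.
max(644, 525, 500, 806, 941) = 941.

941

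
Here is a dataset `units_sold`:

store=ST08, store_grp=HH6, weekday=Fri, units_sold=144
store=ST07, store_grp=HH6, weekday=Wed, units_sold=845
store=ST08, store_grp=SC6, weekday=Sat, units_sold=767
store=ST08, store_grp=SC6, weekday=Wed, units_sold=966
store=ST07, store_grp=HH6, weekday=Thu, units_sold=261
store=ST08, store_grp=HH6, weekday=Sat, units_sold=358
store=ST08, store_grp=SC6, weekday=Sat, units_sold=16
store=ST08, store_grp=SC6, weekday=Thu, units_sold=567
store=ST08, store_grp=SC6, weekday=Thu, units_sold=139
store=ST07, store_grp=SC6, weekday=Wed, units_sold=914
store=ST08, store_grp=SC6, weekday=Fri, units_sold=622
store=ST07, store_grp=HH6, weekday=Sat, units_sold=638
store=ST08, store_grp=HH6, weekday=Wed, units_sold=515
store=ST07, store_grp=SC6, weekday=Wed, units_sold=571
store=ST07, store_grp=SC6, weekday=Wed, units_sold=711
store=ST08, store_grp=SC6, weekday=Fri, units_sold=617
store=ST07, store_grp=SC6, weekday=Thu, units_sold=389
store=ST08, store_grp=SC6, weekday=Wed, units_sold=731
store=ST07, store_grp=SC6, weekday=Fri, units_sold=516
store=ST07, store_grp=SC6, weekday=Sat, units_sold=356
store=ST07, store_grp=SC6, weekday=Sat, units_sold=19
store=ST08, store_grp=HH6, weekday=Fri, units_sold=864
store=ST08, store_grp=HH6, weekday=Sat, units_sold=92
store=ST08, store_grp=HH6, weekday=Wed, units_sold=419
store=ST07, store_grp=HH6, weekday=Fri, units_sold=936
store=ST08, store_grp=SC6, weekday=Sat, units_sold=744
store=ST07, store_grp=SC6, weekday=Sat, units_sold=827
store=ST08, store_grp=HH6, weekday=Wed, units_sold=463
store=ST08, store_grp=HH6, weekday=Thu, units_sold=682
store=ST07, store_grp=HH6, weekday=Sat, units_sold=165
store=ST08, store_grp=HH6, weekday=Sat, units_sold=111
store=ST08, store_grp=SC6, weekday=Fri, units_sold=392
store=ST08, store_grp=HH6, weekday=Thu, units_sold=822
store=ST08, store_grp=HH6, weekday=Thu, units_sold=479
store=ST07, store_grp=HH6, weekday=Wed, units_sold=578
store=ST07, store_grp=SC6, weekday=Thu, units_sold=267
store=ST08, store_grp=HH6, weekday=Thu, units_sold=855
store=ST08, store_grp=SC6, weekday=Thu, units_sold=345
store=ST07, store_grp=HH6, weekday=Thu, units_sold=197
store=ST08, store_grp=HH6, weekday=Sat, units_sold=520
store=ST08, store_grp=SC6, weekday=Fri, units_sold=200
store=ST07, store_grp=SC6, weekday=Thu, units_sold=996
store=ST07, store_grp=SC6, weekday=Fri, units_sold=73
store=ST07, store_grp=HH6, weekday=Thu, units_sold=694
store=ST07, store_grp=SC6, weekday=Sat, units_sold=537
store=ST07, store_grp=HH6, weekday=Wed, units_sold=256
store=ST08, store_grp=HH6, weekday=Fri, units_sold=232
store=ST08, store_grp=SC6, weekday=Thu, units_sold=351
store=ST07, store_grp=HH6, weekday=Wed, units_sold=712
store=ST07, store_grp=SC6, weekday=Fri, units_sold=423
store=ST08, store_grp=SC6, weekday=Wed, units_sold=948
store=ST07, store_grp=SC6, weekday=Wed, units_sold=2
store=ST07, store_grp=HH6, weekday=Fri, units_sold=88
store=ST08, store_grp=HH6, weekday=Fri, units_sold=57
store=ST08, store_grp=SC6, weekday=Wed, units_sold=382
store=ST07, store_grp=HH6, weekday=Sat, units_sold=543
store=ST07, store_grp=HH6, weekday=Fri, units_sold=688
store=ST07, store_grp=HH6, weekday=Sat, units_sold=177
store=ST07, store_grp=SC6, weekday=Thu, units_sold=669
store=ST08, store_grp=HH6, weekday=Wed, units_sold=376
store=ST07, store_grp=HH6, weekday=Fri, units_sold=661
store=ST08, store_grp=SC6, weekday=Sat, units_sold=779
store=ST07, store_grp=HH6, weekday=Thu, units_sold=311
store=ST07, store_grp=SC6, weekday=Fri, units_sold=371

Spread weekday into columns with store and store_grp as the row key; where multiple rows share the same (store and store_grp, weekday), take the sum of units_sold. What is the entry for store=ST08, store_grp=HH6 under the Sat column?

1081

Rows with store=ST08, store_grp=HH6 and weekday=Sat: units_sold values are 358, 92, 111, 520.
358 + 92 + 111 + 520 = 1081.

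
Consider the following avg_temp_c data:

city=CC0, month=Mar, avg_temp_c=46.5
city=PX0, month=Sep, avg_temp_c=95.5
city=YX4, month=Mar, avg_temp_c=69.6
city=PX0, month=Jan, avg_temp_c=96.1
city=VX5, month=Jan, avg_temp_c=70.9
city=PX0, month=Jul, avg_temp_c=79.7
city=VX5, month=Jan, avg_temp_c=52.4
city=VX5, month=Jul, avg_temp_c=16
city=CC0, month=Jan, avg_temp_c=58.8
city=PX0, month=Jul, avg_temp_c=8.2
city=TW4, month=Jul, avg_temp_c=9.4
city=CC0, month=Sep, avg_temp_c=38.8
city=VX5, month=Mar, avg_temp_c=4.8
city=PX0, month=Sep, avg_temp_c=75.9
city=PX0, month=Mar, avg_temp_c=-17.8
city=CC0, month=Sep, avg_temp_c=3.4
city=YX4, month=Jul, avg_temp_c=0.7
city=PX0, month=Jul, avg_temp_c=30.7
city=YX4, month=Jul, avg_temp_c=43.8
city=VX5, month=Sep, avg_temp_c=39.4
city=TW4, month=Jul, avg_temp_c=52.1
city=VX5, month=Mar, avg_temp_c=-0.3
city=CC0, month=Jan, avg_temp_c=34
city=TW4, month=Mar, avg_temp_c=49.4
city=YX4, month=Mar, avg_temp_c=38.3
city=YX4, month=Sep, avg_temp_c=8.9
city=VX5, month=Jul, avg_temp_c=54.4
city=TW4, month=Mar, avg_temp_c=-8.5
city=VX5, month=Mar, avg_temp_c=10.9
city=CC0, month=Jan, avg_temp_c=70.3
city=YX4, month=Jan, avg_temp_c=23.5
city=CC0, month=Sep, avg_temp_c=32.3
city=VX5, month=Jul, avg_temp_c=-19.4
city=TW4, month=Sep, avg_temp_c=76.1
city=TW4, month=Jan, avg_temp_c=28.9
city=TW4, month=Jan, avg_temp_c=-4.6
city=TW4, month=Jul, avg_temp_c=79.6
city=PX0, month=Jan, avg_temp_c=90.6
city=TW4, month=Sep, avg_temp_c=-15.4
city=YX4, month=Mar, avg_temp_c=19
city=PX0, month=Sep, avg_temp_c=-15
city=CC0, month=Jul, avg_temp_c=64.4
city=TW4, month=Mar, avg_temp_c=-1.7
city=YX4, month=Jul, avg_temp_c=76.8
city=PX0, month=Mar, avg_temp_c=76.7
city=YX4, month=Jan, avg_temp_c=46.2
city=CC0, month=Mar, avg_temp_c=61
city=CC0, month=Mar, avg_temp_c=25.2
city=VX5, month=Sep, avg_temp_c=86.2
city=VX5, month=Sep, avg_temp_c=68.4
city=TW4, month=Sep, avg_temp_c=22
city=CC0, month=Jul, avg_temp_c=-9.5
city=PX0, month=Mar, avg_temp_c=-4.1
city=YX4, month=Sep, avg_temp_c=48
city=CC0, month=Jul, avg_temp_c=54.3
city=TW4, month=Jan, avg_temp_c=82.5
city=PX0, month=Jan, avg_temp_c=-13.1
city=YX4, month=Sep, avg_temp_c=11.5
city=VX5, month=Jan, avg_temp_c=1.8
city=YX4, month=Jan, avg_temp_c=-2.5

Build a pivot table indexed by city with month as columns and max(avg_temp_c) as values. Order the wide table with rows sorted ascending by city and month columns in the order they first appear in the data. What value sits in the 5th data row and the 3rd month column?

With rows sorted ascending by city, row 5 is city=YX4. month columns in first-appearance order: Mar, Sep, Jan, Jul; column 3 is Jan.
Long rows with city=YX4, month=Jan: max(23.5, 46.2, -2.5) = 46.2.

46.2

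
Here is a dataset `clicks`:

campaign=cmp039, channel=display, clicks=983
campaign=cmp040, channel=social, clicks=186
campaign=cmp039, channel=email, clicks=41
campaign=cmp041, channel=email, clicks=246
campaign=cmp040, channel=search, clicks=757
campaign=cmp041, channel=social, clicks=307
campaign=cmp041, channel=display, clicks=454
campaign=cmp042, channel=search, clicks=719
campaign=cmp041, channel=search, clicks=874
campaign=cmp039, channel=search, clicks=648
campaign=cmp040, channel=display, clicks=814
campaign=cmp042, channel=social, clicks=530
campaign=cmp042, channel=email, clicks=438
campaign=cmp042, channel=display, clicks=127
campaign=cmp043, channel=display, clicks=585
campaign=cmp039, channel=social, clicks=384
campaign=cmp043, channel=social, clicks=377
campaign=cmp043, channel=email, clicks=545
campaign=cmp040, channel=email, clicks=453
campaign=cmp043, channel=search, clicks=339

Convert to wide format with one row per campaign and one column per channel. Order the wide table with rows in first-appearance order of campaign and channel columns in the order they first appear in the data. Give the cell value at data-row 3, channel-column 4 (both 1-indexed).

874

With rows in first-appearance order of campaign, row 3 is campaign=cmp041. channel columns in first-appearance order: display, social, email, search; column 4 is search.
Long rows with campaign=cmp041, channel=search: clicks = 874.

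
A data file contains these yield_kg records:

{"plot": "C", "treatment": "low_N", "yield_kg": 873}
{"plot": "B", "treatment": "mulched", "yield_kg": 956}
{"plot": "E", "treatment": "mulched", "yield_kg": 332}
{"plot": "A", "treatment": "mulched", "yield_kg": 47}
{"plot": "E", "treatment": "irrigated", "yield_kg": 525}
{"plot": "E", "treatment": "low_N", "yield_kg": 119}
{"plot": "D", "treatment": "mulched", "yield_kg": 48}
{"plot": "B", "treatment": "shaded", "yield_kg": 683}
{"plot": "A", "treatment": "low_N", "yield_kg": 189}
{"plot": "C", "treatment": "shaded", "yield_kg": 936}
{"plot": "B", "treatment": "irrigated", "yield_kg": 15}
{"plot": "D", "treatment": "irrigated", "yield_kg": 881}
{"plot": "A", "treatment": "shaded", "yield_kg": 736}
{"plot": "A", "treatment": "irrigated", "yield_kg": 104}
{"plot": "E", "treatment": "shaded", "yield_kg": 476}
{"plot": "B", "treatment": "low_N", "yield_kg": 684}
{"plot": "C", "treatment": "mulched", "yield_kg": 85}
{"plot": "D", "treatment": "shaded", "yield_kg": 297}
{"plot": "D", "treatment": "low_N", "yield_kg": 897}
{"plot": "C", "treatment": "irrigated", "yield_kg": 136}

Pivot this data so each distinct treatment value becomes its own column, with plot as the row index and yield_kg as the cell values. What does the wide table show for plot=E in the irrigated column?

525

Wide layout: rows indexed by plot, columns are the 4 distinct treatment values (low_N, mulched, irrigated, shaded).
Cell (plot=E, treatment=irrigated) draws from the long row where plot=E and treatment=irrigated, which has yield_kg=525.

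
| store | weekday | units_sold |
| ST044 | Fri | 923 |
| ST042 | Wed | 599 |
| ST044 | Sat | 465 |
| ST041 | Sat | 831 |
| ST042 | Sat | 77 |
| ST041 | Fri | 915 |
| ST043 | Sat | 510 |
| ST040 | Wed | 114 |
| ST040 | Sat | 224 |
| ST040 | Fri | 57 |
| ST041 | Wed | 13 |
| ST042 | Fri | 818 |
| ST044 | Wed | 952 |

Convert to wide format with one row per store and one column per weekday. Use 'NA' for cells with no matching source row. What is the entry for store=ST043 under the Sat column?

510

The long row with store=ST043, weekday=Sat has units_sold=510.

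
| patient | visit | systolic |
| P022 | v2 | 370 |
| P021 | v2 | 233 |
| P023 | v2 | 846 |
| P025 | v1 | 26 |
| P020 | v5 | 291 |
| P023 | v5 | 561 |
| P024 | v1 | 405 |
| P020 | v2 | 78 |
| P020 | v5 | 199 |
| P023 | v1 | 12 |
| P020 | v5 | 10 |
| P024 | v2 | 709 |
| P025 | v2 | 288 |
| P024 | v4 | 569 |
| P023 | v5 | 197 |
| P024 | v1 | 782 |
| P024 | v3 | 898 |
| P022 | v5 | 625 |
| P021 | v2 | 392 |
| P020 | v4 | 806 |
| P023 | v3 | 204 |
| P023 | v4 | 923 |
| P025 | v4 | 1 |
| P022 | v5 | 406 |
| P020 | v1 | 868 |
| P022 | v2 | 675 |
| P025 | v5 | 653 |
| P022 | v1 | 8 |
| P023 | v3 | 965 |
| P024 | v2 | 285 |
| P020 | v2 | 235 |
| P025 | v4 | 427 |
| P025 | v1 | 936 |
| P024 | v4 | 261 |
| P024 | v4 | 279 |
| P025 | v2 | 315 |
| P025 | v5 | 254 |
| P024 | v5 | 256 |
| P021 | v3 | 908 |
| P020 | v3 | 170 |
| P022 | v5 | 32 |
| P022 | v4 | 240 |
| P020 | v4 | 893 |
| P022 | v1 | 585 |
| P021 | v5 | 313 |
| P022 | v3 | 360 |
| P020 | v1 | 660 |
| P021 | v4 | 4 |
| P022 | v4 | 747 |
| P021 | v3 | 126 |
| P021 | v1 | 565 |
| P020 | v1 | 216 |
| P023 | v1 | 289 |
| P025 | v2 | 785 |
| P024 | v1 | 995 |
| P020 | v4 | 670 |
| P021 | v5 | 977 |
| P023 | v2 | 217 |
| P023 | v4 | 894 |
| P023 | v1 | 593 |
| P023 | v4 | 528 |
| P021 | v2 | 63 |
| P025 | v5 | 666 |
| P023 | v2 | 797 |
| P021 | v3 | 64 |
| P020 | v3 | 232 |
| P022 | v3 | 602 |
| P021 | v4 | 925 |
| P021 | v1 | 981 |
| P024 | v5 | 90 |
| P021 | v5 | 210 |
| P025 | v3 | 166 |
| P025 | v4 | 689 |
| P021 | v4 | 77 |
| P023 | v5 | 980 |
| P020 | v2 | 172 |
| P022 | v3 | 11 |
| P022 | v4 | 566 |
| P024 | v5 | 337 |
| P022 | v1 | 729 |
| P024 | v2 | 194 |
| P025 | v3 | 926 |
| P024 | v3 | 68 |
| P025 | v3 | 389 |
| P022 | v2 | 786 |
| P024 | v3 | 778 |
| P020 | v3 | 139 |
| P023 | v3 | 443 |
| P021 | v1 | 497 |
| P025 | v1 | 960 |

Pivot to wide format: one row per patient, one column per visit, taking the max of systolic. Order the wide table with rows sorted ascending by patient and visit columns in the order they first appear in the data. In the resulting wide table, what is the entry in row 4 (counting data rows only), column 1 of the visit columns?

846

With rows sorted ascending by patient, row 4 is patient=P023. visit columns in first-appearance order: v2, v1, v5, v4, v3; column 1 is v2.
Long rows with patient=P023, visit=v2: max(846, 217, 797) = 846.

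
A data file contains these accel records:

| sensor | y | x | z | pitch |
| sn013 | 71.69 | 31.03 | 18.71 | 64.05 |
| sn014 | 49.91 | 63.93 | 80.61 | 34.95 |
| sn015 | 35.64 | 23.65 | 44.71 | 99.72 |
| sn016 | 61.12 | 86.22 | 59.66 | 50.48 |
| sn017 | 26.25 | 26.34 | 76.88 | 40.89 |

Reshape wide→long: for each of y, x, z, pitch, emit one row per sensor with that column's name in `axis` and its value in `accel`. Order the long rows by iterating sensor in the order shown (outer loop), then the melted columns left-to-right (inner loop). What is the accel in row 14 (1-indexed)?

20 rows total (5 × 4). Row 14: index ⌊(14-1)/4⌋ = 3 into sensor → sn016; (14-1) mod 4 = 1 into the melted columns → x.
So row 14 is (sn016, x, 86.22); accel = 86.22.

86.22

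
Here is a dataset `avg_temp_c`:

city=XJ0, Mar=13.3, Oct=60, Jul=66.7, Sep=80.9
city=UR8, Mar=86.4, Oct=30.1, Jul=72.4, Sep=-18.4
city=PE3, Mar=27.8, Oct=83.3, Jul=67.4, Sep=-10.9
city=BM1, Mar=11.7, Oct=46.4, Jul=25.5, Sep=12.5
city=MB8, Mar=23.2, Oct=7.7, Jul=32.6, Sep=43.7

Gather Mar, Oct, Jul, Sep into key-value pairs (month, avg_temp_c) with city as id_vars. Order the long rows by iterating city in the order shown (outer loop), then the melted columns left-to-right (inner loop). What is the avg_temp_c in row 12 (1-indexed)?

-10.9

20 rows total (5 × 4). Row 12: index ⌊(12-1)/4⌋ = 2 into city → PE3; (12-1) mod 4 = 3 into the melted columns → Sep.
So row 12 is (PE3, Sep, -10.9); avg_temp_c = -10.9.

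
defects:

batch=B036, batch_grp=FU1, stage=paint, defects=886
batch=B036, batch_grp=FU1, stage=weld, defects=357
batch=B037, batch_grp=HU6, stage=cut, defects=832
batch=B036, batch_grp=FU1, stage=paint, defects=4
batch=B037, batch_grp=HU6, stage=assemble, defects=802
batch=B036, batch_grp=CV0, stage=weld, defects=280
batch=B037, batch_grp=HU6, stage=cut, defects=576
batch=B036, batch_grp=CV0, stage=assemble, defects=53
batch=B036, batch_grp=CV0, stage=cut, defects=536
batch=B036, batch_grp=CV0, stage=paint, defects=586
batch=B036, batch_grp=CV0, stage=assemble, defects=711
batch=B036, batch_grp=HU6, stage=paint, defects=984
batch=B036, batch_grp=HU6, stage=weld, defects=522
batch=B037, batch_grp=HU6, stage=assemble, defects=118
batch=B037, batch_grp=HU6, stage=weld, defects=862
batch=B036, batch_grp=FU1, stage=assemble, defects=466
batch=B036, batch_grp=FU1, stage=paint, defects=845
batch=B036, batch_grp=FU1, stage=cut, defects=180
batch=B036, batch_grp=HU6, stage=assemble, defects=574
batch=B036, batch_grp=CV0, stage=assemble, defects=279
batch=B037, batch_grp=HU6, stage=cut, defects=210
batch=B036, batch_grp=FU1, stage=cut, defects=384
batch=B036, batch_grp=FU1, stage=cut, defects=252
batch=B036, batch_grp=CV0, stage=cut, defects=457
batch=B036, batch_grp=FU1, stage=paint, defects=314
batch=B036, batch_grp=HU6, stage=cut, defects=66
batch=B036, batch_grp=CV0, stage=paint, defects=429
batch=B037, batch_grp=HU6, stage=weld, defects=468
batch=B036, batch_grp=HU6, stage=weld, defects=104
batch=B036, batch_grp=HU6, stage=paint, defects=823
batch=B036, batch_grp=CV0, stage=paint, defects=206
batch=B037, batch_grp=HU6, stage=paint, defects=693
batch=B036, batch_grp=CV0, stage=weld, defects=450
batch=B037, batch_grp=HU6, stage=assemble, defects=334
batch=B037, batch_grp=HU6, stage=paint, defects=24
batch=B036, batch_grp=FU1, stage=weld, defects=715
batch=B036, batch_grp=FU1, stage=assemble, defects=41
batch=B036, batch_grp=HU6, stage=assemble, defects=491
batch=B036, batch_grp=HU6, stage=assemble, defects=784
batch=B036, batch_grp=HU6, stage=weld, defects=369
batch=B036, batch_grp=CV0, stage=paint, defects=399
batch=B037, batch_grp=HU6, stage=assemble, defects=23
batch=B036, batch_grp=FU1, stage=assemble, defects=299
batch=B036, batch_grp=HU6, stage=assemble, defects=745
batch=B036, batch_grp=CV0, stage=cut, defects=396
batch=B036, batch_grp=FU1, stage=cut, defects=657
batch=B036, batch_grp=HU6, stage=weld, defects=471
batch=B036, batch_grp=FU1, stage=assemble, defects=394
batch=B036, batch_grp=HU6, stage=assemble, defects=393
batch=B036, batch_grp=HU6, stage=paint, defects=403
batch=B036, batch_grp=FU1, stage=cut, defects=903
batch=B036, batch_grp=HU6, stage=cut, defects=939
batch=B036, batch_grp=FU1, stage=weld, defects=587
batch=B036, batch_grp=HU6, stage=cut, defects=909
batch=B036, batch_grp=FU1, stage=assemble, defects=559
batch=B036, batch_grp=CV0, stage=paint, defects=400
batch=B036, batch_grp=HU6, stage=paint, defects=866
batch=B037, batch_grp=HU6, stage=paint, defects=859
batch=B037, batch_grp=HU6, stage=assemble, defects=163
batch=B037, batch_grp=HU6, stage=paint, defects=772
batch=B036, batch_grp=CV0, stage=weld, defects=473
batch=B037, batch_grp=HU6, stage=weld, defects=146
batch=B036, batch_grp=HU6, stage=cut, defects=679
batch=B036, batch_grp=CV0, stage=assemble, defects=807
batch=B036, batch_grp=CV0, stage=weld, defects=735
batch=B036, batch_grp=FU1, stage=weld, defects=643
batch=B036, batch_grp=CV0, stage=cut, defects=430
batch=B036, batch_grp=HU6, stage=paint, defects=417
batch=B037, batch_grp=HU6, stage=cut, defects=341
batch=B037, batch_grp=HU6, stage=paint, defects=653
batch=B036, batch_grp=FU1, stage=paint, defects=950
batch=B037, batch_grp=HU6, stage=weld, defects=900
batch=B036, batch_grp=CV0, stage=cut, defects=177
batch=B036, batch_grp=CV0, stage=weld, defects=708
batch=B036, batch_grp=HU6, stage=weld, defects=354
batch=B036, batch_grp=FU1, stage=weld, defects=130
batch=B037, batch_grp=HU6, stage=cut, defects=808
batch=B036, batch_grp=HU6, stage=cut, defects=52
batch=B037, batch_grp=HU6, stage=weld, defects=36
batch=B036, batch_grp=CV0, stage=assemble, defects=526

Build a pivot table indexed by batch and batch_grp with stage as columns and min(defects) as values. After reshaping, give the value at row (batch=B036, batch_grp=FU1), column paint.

Rows with batch=B036, batch_grp=FU1 and stage=paint: defects values are 886, 4, 845, 314, 950.
min(886, 4, 845, 314, 950) = 4.

4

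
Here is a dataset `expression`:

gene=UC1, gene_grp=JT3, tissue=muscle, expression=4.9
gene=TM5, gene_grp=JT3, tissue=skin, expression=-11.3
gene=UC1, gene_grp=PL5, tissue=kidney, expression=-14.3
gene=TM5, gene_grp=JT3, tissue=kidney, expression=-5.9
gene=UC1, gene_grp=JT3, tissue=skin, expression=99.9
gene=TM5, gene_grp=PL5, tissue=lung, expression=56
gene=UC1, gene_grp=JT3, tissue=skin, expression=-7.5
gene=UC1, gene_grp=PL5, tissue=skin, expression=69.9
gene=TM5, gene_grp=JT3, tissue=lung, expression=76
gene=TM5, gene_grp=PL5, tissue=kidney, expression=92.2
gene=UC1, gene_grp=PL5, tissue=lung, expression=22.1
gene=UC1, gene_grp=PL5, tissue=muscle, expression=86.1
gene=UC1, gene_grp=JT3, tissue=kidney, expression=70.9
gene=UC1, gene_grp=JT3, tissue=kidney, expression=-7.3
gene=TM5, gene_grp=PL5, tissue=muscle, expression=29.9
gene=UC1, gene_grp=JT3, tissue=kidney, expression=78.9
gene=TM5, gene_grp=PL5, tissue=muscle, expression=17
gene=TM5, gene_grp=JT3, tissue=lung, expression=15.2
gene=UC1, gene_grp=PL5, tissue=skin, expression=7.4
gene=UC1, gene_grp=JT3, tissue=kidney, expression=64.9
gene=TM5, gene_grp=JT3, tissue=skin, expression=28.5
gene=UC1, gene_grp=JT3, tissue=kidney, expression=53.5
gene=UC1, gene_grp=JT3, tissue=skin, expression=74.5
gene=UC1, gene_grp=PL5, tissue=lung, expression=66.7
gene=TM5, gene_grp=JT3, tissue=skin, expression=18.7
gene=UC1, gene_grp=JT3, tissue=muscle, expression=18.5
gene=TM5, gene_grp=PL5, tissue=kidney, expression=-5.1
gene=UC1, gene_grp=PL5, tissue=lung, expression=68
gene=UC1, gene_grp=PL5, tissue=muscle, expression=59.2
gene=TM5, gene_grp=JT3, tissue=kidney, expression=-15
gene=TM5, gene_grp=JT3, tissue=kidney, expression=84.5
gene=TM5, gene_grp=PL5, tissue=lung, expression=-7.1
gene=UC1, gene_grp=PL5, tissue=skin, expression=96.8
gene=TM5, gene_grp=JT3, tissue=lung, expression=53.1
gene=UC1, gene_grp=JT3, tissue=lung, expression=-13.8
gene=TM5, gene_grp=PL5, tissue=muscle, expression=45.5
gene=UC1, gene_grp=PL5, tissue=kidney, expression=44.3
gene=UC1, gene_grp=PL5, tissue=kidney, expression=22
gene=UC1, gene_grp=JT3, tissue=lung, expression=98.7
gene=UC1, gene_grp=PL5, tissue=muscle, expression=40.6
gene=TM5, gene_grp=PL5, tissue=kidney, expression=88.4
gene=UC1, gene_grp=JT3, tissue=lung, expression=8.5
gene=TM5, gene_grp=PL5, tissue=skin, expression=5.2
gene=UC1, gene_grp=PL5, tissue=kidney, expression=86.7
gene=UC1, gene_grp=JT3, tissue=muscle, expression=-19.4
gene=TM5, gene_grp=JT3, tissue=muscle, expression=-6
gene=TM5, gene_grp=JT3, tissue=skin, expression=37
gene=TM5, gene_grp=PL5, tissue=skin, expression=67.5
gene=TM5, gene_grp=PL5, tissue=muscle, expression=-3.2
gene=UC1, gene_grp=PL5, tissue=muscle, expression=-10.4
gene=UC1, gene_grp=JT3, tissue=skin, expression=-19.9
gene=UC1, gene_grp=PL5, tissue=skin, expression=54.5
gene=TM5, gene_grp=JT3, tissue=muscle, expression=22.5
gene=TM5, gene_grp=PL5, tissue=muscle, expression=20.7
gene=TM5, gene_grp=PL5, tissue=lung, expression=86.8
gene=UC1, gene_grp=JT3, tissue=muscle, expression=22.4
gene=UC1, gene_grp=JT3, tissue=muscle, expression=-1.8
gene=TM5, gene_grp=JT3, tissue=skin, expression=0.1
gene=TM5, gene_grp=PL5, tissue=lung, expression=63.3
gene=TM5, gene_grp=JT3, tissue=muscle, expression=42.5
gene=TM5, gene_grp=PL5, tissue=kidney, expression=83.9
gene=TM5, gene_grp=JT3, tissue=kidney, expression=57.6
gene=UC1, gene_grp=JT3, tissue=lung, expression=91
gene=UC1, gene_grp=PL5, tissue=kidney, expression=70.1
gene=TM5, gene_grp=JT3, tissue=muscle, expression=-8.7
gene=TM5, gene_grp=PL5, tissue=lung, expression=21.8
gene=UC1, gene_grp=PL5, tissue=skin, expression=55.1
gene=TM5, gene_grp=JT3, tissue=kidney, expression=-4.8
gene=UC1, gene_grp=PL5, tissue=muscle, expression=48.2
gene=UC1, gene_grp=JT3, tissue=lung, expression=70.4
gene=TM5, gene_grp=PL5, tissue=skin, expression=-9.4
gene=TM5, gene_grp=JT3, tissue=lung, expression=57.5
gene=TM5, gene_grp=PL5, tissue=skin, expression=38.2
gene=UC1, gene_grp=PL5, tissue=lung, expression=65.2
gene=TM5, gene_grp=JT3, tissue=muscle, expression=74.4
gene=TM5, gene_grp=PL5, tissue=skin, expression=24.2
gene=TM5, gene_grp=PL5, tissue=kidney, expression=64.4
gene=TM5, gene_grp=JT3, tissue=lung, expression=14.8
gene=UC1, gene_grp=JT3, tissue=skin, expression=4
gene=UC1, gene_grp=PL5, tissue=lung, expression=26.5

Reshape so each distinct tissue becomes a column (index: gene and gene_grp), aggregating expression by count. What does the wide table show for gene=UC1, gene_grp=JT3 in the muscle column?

5

Rows with gene=UC1, gene_grp=JT3 and tissue=muscle: expression values are 4.9, 18.5, -19.4, 22.4, -1.8.
5 rows match — count = 5.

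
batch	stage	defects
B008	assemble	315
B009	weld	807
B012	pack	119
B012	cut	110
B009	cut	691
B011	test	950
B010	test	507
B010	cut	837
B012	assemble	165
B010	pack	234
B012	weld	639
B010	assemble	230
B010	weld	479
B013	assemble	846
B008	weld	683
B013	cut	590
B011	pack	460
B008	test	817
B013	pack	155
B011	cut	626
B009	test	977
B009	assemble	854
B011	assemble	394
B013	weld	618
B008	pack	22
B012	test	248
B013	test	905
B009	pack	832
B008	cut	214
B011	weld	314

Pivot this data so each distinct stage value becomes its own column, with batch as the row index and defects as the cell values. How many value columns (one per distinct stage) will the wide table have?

5 distinct stage values: test, assemble, pack, cut, weld.

5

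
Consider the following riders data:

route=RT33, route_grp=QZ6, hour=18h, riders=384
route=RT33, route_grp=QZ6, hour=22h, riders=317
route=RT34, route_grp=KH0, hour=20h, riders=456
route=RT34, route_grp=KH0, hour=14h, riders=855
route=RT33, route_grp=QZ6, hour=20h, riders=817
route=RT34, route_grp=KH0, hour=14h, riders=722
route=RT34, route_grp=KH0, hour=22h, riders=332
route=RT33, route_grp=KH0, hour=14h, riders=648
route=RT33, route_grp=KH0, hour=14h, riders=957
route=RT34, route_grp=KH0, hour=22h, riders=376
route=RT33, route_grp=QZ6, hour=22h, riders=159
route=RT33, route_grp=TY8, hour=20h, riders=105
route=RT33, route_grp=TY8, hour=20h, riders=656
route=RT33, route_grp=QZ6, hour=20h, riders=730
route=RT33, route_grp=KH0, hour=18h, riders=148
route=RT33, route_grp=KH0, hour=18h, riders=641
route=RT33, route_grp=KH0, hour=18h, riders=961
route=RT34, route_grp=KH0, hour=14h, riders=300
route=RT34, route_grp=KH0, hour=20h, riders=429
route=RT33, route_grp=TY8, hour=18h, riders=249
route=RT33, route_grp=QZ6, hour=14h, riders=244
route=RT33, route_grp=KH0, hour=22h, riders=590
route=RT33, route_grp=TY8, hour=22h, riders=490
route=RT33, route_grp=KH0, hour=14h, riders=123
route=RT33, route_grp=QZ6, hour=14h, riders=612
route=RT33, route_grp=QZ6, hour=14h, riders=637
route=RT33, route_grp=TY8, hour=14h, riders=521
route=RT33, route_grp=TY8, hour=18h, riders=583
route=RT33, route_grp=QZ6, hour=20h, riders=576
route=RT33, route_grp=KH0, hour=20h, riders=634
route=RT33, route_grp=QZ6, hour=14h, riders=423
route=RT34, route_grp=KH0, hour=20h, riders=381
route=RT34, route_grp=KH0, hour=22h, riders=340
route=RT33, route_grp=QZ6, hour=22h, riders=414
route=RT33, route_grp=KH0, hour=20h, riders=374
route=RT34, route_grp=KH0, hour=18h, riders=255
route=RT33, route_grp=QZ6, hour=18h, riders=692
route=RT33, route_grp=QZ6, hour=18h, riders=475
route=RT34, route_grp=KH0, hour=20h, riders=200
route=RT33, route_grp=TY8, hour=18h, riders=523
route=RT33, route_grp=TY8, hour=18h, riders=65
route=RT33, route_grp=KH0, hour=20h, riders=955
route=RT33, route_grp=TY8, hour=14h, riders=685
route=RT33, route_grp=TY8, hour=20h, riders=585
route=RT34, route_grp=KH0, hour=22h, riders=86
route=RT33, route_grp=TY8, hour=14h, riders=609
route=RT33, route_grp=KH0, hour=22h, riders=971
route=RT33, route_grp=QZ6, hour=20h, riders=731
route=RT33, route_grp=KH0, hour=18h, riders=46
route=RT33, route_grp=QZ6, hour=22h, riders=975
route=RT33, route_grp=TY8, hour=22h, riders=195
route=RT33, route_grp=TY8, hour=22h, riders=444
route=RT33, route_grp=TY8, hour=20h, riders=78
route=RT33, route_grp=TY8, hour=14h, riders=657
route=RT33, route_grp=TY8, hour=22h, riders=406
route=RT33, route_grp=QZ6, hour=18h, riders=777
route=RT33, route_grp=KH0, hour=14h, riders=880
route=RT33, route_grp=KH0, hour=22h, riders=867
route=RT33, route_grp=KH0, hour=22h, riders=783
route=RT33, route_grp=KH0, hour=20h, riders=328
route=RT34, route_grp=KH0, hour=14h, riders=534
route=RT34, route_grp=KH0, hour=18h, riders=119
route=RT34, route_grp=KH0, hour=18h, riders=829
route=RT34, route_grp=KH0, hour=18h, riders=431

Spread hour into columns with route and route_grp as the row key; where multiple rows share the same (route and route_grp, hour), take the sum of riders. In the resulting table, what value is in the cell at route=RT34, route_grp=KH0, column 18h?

1634

Rows with route=RT34, route_grp=KH0 and hour=18h: riders values are 255, 119, 829, 431.
255 + 119 + 829 + 431 = 1634.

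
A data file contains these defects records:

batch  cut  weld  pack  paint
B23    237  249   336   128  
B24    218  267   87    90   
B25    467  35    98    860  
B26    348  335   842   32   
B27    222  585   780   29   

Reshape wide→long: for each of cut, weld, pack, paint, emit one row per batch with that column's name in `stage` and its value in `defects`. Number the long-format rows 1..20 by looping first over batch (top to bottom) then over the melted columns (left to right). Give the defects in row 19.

20 rows total (5 × 4). Row 19: index ⌊(19-1)/4⌋ = 4 into batch → B27; (19-1) mod 4 = 2 into the melted columns → pack.
So row 19 is (B27, pack, 780); defects = 780.

780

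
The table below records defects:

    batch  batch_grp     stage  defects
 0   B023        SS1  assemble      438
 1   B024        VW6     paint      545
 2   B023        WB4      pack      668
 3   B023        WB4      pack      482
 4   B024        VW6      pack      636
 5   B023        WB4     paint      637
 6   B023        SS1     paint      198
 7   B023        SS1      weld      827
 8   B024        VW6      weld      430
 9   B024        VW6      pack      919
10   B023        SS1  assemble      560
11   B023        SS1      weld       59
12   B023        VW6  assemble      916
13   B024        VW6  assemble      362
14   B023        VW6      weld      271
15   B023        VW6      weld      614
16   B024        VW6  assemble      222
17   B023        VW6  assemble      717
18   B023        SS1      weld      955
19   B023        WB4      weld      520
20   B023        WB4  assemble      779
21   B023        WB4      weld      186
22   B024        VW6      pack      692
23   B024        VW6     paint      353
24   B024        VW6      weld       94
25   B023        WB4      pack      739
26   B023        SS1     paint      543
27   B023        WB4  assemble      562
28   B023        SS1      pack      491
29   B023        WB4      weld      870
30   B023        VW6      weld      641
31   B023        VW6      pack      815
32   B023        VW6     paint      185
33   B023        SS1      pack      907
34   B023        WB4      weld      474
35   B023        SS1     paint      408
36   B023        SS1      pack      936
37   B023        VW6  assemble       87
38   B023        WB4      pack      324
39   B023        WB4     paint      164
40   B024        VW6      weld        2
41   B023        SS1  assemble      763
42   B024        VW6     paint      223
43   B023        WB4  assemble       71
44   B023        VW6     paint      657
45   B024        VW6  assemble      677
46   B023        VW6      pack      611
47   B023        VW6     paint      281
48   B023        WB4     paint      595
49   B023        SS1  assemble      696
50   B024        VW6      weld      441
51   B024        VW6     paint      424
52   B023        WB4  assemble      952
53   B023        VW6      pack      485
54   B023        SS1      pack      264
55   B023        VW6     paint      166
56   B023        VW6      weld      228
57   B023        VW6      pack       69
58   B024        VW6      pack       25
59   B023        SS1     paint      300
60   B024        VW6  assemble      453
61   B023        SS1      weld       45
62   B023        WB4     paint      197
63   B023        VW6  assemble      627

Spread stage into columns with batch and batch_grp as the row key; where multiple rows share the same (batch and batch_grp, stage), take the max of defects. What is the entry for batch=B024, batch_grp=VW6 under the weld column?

441

Rows with batch=B024, batch_grp=VW6 and stage=weld: defects values are 430, 94, 2, 441.
max(430, 94, 2, 441) = 441.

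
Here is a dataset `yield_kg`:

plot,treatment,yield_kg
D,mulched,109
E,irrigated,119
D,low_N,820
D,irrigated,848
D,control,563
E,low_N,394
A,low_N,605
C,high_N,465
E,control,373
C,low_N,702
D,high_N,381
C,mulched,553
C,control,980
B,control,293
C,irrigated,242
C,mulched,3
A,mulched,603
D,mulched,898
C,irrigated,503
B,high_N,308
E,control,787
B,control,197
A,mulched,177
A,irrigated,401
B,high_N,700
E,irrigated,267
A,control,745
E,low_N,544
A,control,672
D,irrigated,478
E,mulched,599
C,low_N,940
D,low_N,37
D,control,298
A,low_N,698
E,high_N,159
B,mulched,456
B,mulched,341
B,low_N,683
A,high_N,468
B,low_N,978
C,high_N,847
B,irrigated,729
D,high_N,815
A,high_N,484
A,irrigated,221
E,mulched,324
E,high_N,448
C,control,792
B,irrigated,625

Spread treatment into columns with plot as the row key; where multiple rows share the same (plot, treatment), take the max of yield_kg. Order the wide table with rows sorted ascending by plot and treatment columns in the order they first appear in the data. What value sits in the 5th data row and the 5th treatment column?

With rows sorted ascending by plot, row 5 is plot=E. treatment columns in first-appearance order: mulched, irrigated, low_N, control, high_N; column 5 is high_N.
Long rows with plot=E, treatment=high_N: max(159, 448) = 448.

448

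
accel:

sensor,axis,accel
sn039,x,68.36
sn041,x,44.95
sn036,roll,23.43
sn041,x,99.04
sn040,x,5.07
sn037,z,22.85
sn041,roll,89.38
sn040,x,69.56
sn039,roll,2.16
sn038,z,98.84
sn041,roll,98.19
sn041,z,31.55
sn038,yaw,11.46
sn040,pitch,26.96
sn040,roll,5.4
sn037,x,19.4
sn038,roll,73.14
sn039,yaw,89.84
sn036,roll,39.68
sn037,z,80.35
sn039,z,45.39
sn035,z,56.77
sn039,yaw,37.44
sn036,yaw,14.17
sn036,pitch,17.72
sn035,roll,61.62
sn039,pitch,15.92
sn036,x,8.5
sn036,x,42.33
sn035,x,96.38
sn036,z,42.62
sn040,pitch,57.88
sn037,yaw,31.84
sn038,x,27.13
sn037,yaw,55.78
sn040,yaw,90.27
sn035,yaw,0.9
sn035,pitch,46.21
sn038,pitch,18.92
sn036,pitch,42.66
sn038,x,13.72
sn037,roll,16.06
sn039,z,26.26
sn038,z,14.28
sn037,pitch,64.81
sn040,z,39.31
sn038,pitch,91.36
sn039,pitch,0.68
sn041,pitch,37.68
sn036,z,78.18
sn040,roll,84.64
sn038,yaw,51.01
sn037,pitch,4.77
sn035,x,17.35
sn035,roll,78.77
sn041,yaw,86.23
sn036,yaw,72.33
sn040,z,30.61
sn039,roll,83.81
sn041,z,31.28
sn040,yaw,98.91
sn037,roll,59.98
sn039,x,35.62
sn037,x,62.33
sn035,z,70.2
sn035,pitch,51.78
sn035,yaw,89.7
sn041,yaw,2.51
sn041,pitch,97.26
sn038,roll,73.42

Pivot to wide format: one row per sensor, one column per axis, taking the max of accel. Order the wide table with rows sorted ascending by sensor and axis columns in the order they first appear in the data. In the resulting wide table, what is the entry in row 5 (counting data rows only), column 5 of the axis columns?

With rows sorted ascending by sensor, row 5 is sensor=sn039. axis columns in first-appearance order: x, roll, z, yaw, pitch; column 5 is pitch.
Long rows with sensor=sn039, axis=pitch: max(15.92, 0.68) = 15.92.

15.92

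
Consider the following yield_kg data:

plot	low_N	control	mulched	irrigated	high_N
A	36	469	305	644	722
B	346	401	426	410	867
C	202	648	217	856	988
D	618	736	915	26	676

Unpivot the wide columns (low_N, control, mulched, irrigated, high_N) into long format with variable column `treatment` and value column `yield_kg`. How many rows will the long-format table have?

4 plot values × 5 melted columns = 20 rows.

20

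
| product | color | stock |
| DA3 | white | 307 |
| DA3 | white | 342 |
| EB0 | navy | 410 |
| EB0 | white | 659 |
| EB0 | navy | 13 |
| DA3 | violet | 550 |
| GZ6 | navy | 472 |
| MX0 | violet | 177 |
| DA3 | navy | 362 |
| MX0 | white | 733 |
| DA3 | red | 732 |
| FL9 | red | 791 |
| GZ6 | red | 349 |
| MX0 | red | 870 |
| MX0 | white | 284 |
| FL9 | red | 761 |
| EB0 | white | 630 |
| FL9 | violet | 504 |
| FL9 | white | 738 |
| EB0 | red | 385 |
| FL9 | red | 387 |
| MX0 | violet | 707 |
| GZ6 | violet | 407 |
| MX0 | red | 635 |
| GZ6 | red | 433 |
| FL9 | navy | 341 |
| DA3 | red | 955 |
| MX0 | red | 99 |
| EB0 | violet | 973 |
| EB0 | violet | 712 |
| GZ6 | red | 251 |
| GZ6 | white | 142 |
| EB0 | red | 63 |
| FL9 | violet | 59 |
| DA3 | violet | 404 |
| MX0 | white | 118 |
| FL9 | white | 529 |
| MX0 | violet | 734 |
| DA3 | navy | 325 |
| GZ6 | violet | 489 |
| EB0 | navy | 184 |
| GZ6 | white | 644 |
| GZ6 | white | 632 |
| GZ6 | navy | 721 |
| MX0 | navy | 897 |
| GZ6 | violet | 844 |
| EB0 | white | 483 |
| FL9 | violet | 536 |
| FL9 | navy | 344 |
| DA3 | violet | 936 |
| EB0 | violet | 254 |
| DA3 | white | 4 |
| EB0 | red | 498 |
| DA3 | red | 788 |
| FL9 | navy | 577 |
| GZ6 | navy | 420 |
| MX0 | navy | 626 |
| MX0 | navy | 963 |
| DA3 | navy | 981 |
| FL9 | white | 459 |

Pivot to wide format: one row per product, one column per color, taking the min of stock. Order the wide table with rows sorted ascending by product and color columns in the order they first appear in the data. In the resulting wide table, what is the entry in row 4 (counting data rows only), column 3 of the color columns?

407

With rows sorted ascending by product, row 4 is product=GZ6. color columns in first-appearance order: white, navy, violet, red; column 3 is violet.
Long rows with product=GZ6, color=violet: min(407, 489, 844) = 407.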